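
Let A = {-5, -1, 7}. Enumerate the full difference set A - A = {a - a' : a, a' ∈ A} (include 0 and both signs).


A - A = {a - a' : a, a' ∈ A}.
Compute a - a' for each ordered pair (a, a'):
a = -5: -5--5=0, -5--1=-4, -5-7=-12
a = -1: -1--5=4, -1--1=0, -1-7=-8
a = 7: 7--5=12, 7--1=8, 7-7=0
Collecting distinct values (and noting 0 appears from a-a):
A - A = {-12, -8, -4, 0, 4, 8, 12}
|A - A| = 7

A - A = {-12, -8, -4, 0, 4, 8, 12}


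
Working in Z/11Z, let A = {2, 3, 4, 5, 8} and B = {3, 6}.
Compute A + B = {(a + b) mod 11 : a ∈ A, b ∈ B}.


Work in Z/11Z: reduce every sum a + b modulo 11.
Enumerate all 10 pairs:
a = 2: 2+3=5, 2+6=8
a = 3: 3+3=6, 3+6=9
a = 4: 4+3=7, 4+6=10
a = 5: 5+3=8, 5+6=0
a = 8: 8+3=0, 8+6=3
Distinct residues collected: {0, 3, 5, 6, 7, 8, 9, 10}
|A + B| = 8 (out of 11 total residues).

A + B = {0, 3, 5, 6, 7, 8, 9, 10}


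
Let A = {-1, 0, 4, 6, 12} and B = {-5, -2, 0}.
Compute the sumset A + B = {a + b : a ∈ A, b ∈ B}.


A + B = {a + b : a ∈ A, b ∈ B}.
Enumerate all |A|·|B| = 5·3 = 15 pairs (a, b) and collect distinct sums.
a = -1: -1+-5=-6, -1+-2=-3, -1+0=-1
a = 0: 0+-5=-5, 0+-2=-2, 0+0=0
a = 4: 4+-5=-1, 4+-2=2, 4+0=4
a = 6: 6+-5=1, 6+-2=4, 6+0=6
a = 12: 12+-5=7, 12+-2=10, 12+0=12
Collecting distinct sums: A + B = {-6, -5, -3, -2, -1, 0, 1, 2, 4, 6, 7, 10, 12}
|A + B| = 13

A + B = {-6, -5, -3, -2, -1, 0, 1, 2, 4, 6, 7, 10, 12}


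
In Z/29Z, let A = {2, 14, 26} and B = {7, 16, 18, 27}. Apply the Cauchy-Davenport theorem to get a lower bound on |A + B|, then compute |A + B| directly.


Cauchy-Davenport: |A + B| ≥ min(p, |A| + |B| - 1) for A, B nonempty in Z/pZ.
|A| = 3, |B| = 4, p = 29.
CD lower bound = min(29, 3 + 4 - 1) = min(29, 6) = 6.
Compute A + B mod 29 directly:
a = 2: 2+7=9, 2+16=18, 2+18=20, 2+27=0
a = 14: 14+7=21, 14+16=1, 14+18=3, 14+27=12
a = 26: 26+7=4, 26+16=13, 26+18=15, 26+27=24
A + B = {0, 1, 3, 4, 9, 12, 13, 15, 18, 20, 21, 24}, so |A + B| = 12.
Verify: 12 ≥ 6? Yes ✓.

CD lower bound = 6, actual |A + B| = 12.


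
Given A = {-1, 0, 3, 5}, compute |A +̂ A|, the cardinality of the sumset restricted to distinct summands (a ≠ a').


Restricted sumset: A +̂ A = {a + a' : a ∈ A, a' ∈ A, a ≠ a'}.
Equivalently, take A + A and drop any sum 2a that is achievable ONLY as a + a for a ∈ A (i.e. sums representable only with equal summands).
Enumerate pairs (a, a') with a < a' (symmetric, so each unordered pair gives one sum; this covers all a ≠ a'):
  -1 + 0 = -1
  -1 + 3 = 2
  -1 + 5 = 4
  0 + 3 = 3
  0 + 5 = 5
  3 + 5 = 8
Collected distinct sums: {-1, 2, 3, 4, 5, 8}
|A +̂ A| = 6
(Reference bound: |A +̂ A| ≥ 2|A| - 3 for |A| ≥ 2, with |A| = 4 giving ≥ 5.)

|A +̂ A| = 6


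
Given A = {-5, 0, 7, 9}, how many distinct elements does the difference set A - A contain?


A - A = {a - a' : a, a' ∈ A}; |A| = 4.
Bounds: 2|A|-1 ≤ |A - A| ≤ |A|² - |A| + 1, i.e. 7 ≤ |A - A| ≤ 13.
Note: 0 ∈ A - A always (from a - a). The set is symmetric: if d ∈ A - A then -d ∈ A - A.
Enumerate nonzero differences d = a - a' with a > a' (then include -d):
Positive differences: {2, 5, 7, 9, 12, 14}
Full difference set: {0} ∪ (positive diffs) ∪ (negative diffs).
|A - A| = 1 + 2·6 = 13 (matches direct enumeration: 13).

|A - A| = 13


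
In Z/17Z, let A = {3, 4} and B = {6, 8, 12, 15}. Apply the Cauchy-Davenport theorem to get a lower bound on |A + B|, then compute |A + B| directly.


Cauchy-Davenport: |A + B| ≥ min(p, |A| + |B| - 1) for A, B nonempty in Z/pZ.
|A| = 2, |B| = 4, p = 17.
CD lower bound = min(17, 2 + 4 - 1) = min(17, 5) = 5.
Compute A + B mod 17 directly:
a = 3: 3+6=9, 3+8=11, 3+12=15, 3+15=1
a = 4: 4+6=10, 4+8=12, 4+12=16, 4+15=2
A + B = {1, 2, 9, 10, 11, 12, 15, 16}, so |A + B| = 8.
Verify: 8 ≥ 5? Yes ✓.

CD lower bound = 5, actual |A + B| = 8.


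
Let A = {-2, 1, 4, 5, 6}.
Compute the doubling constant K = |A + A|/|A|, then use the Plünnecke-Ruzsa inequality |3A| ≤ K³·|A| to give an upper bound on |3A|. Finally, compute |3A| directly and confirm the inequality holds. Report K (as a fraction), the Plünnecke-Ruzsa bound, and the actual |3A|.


|A| = 5.
Step 1: Compute A + A by enumerating all 25 pairs.
A + A = {-4, -1, 2, 3, 4, 5, 6, 7, 8, 9, 10, 11, 12}, so |A + A| = 13.
Step 2: Doubling constant K = |A + A|/|A| = 13/5 = 13/5 ≈ 2.6000.
Step 3: Plünnecke-Ruzsa gives |3A| ≤ K³·|A| = (2.6000)³ · 5 ≈ 87.8800.
Step 4: Compute 3A = A + A + A directly by enumerating all triples (a,b,c) ∈ A³; |3A| = 21.
Step 5: Check 21 ≤ 87.8800? Yes ✓.

K = 13/5, Plünnecke-Ruzsa bound K³|A| ≈ 87.8800, |3A| = 21, inequality holds.


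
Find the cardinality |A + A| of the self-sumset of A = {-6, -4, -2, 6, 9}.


A + A = {a + a' : a, a' ∈ A}; |A| = 5.
General bounds: 2|A| - 1 ≤ |A + A| ≤ |A|(|A|+1)/2, i.e. 9 ≤ |A + A| ≤ 15.
Lower bound 2|A|-1 is attained iff A is an arithmetic progression.
Enumerate sums a + a' for a ≤ a' (symmetric, so this suffices):
a = -6: -6+-6=-12, -6+-4=-10, -6+-2=-8, -6+6=0, -6+9=3
a = -4: -4+-4=-8, -4+-2=-6, -4+6=2, -4+9=5
a = -2: -2+-2=-4, -2+6=4, -2+9=7
a = 6: 6+6=12, 6+9=15
a = 9: 9+9=18
Distinct sums: {-12, -10, -8, -6, -4, 0, 2, 3, 4, 5, 7, 12, 15, 18}
|A + A| = 14

|A + A| = 14


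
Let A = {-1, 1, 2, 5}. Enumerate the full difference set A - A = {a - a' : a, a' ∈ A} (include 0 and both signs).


A - A = {a - a' : a, a' ∈ A}.
Compute a - a' for each ordered pair (a, a'):
a = -1: -1--1=0, -1-1=-2, -1-2=-3, -1-5=-6
a = 1: 1--1=2, 1-1=0, 1-2=-1, 1-5=-4
a = 2: 2--1=3, 2-1=1, 2-2=0, 2-5=-3
a = 5: 5--1=6, 5-1=4, 5-2=3, 5-5=0
Collecting distinct values (and noting 0 appears from a-a):
A - A = {-6, -4, -3, -2, -1, 0, 1, 2, 3, 4, 6}
|A - A| = 11

A - A = {-6, -4, -3, -2, -1, 0, 1, 2, 3, 4, 6}


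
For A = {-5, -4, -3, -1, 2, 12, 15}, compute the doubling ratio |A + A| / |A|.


|A| = 7.
Compute A + A by enumerating all 49 pairs.
A + A = {-10, -9, -8, -7, -6, -5, -4, -3, -2, -1, 1, 4, 7, 8, 9, 10, 11, 12, 14, 17, 24, 27, 30}, so |A + A| = 23.
K = |A + A| / |A| = 23/7 (already in lowest terms) ≈ 3.2857.
Reference: AP of size 7 gives K = 13/7 ≈ 1.8571; a fully generic set of size 7 gives K ≈ 4.0000.

|A| = 7, |A + A| = 23, K = 23/7.


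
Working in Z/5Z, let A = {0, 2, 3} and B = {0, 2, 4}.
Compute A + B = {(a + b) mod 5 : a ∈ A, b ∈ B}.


Work in Z/5Z: reduce every sum a + b modulo 5.
Enumerate all 9 pairs:
a = 0: 0+0=0, 0+2=2, 0+4=4
a = 2: 2+0=2, 2+2=4, 2+4=1
a = 3: 3+0=3, 3+2=0, 3+4=2
Distinct residues collected: {0, 1, 2, 3, 4}
|A + B| = 5 (out of 5 total residues).

A + B = {0, 1, 2, 3, 4}


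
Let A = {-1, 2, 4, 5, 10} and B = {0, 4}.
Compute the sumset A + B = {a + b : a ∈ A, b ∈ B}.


A + B = {a + b : a ∈ A, b ∈ B}.
Enumerate all |A|·|B| = 5·2 = 10 pairs (a, b) and collect distinct sums.
a = -1: -1+0=-1, -1+4=3
a = 2: 2+0=2, 2+4=6
a = 4: 4+0=4, 4+4=8
a = 5: 5+0=5, 5+4=9
a = 10: 10+0=10, 10+4=14
Collecting distinct sums: A + B = {-1, 2, 3, 4, 5, 6, 8, 9, 10, 14}
|A + B| = 10

A + B = {-1, 2, 3, 4, 5, 6, 8, 9, 10, 14}


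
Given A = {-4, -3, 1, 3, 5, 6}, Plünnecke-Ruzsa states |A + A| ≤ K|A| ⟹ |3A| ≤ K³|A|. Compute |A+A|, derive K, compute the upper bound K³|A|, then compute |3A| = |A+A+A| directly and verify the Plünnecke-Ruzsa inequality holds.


|A| = 6.
Step 1: Compute A + A by enumerating all 36 pairs.
A + A = {-8, -7, -6, -3, -2, -1, 0, 1, 2, 3, 4, 6, 7, 8, 9, 10, 11, 12}, so |A + A| = 18.
Step 2: Doubling constant K = |A + A|/|A| = 18/6 = 18/6 ≈ 3.0000.
Step 3: Plünnecke-Ruzsa gives |3A| ≤ K³·|A| = (3.0000)³ · 6 ≈ 162.0000.
Step 4: Compute 3A = A + A + A directly by enumerating all triples (a,b,c) ∈ A³; |3A| = 30.
Step 5: Check 30 ≤ 162.0000? Yes ✓.

K = 18/6, Plünnecke-Ruzsa bound K³|A| ≈ 162.0000, |3A| = 30, inequality holds.


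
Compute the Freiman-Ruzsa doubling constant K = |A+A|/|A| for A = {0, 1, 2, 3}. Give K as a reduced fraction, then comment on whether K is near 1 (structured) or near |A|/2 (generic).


|A| = 4.
Compute A + A by enumerating all 16 pairs.
A + A = {0, 1, 2, 3, 4, 5, 6}, so |A + A| = 7.
K = |A + A| / |A| = 7/4 (already in lowest terms) ≈ 1.7500.
Reference: AP of size 4 gives K = 7/4 ≈ 1.7500; a fully generic set of size 4 gives K ≈ 2.5000.

|A| = 4, |A + A| = 7, K = 7/4.


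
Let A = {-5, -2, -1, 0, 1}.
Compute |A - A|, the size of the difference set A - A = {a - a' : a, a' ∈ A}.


A - A = {a - a' : a, a' ∈ A}; |A| = 5.
Bounds: 2|A|-1 ≤ |A - A| ≤ |A|² - |A| + 1, i.e. 9 ≤ |A - A| ≤ 21.
Note: 0 ∈ A - A always (from a - a). The set is symmetric: if d ∈ A - A then -d ∈ A - A.
Enumerate nonzero differences d = a - a' with a > a' (then include -d):
Positive differences: {1, 2, 3, 4, 5, 6}
Full difference set: {0} ∪ (positive diffs) ∪ (negative diffs).
|A - A| = 1 + 2·6 = 13 (matches direct enumeration: 13).

|A - A| = 13


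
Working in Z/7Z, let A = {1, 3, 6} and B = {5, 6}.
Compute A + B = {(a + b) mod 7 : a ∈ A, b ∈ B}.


Work in Z/7Z: reduce every sum a + b modulo 7.
Enumerate all 6 pairs:
a = 1: 1+5=6, 1+6=0
a = 3: 3+5=1, 3+6=2
a = 6: 6+5=4, 6+6=5
Distinct residues collected: {0, 1, 2, 4, 5, 6}
|A + B| = 6 (out of 7 total residues).

A + B = {0, 1, 2, 4, 5, 6}


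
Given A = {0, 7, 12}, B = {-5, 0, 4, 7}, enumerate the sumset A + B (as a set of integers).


A + B = {a + b : a ∈ A, b ∈ B}.
Enumerate all |A|·|B| = 3·4 = 12 pairs (a, b) and collect distinct sums.
a = 0: 0+-5=-5, 0+0=0, 0+4=4, 0+7=7
a = 7: 7+-5=2, 7+0=7, 7+4=11, 7+7=14
a = 12: 12+-5=7, 12+0=12, 12+4=16, 12+7=19
Collecting distinct sums: A + B = {-5, 0, 2, 4, 7, 11, 12, 14, 16, 19}
|A + B| = 10

A + B = {-5, 0, 2, 4, 7, 11, 12, 14, 16, 19}


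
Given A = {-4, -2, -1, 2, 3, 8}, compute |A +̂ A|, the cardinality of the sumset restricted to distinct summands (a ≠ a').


Restricted sumset: A +̂ A = {a + a' : a ∈ A, a' ∈ A, a ≠ a'}.
Equivalently, take A + A and drop any sum 2a that is achievable ONLY as a + a for a ∈ A (i.e. sums representable only with equal summands).
Enumerate pairs (a, a') with a < a' (symmetric, so each unordered pair gives one sum; this covers all a ≠ a'):
  -4 + -2 = -6
  -4 + -1 = -5
  -4 + 2 = -2
  -4 + 3 = -1
  -4 + 8 = 4
  -2 + -1 = -3
  -2 + 2 = 0
  -2 + 3 = 1
  -2 + 8 = 6
  -1 + 2 = 1
  -1 + 3 = 2
  -1 + 8 = 7
  2 + 3 = 5
  2 + 8 = 10
  3 + 8 = 11
Collected distinct sums: {-6, -5, -3, -2, -1, 0, 1, 2, 4, 5, 6, 7, 10, 11}
|A +̂ A| = 14
(Reference bound: |A +̂ A| ≥ 2|A| - 3 for |A| ≥ 2, with |A| = 6 giving ≥ 9.)

|A +̂ A| = 14


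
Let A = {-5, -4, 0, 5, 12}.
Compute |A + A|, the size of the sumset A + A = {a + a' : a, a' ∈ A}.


A + A = {a + a' : a, a' ∈ A}; |A| = 5.
General bounds: 2|A| - 1 ≤ |A + A| ≤ |A|(|A|+1)/2, i.e. 9 ≤ |A + A| ≤ 15.
Lower bound 2|A|-1 is attained iff A is an arithmetic progression.
Enumerate sums a + a' for a ≤ a' (symmetric, so this suffices):
a = -5: -5+-5=-10, -5+-4=-9, -5+0=-5, -5+5=0, -5+12=7
a = -4: -4+-4=-8, -4+0=-4, -4+5=1, -4+12=8
a = 0: 0+0=0, 0+5=5, 0+12=12
a = 5: 5+5=10, 5+12=17
a = 12: 12+12=24
Distinct sums: {-10, -9, -8, -5, -4, 0, 1, 5, 7, 8, 10, 12, 17, 24}
|A + A| = 14

|A + A| = 14


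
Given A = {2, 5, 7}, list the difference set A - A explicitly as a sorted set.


A - A = {a - a' : a, a' ∈ A}.
Compute a - a' for each ordered pair (a, a'):
a = 2: 2-2=0, 2-5=-3, 2-7=-5
a = 5: 5-2=3, 5-5=0, 5-7=-2
a = 7: 7-2=5, 7-5=2, 7-7=0
Collecting distinct values (and noting 0 appears from a-a):
A - A = {-5, -3, -2, 0, 2, 3, 5}
|A - A| = 7

A - A = {-5, -3, -2, 0, 2, 3, 5}


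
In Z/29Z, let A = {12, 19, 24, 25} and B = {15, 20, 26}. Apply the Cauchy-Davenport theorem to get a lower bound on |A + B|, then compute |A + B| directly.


Cauchy-Davenport: |A + B| ≥ min(p, |A| + |B| - 1) for A, B nonempty in Z/pZ.
|A| = 4, |B| = 3, p = 29.
CD lower bound = min(29, 4 + 3 - 1) = min(29, 6) = 6.
Compute A + B mod 29 directly:
a = 12: 12+15=27, 12+20=3, 12+26=9
a = 19: 19+15=5, 19+20=10, 19+26=16
a = 24: 24+15=10, 24+20=15, 24+26=21
a = 25: 25+15=11, 25+20=16, 25+26=22
A + B = {3, 5, 9, 10, 11, 15, 16, 21, 22, 27}, so |A + B| = 10.
Verify: 10 ≥ 6? Yes ✓.

CD lower bound = 6, actual |A + B| = 10.


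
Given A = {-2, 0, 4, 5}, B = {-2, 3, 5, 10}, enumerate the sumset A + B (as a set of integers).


A + B = {a + b : a ∈ A, b ∈ B}.
Enumerate all |A|·|B| = 4·4 = 16 pairs (a, b) and collect distinct sums.
a = -2: -2+-2=-4, -2+3=1, -2+5=3, -2+10=8
a = 0: 0+-2=-2, 0+3=3, 0+5=5, 0+10=10
a = 4: 4+-2=2, 4+3=7, 4+5=9, 4+10=14
a = 5: 5+-2=3, 5+3=8, 5+5=10, 5+10=15
Collecting distinct sums: A + B = {-4, -2, 1, 2, 3, 5, 7, 8, 9, 10, 14, 15}
|A + B| = 12

A + B = {-4, -2, 1, 2, 3, 5, 7, 8, 9, 10, 14, 15}


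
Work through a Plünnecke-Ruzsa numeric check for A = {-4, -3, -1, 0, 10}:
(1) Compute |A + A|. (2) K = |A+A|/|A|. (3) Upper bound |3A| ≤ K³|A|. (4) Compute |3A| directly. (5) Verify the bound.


|A| = 5.
Step 1: Compute A + A by enumerating all 25 pairs.
A + A = {-8, -7, -6, -5, -4, -3, -2, -1, 0, 6, 7, 9, 10, 20}, so |A + A| = 14.
Step 2: Doubling constant K = |A + A|/|A| = 14/5 = 14/5 ≈ 2.8000.
Step 3: Plünnecke-Ruzsa gives |3A| ≤ K³·|A| = (2.8000)³ · 5 ≈ 109.7600.
Step 4: Compute 3A = A + A + A directly by enumerating all triples (a,b,c) ∈ A³; |3A| = 27.
Step 5: Check 27 ≤ 109.7600? Yes ✓.

K = 14/5, Plünnecke-Ruzsa bound K³|A| ≈ 109.7600, |3A| = 27, inequality holds.


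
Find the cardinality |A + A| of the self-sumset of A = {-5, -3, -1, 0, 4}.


A + A = {a + a' : a, a' ∈ A}; |A| = 5.
General bounds: 2|A| - 1 ≤ |A + A| ≤ |A|(|A|+1)/2, i.e. 9 ≤ |A + A| ≤ 15.
Lower bound 2|A|-1 is attained iff A is an arithmetic progression.
Enumerate sums a + a' for a ≤ a' (symmetric, so this suffices):
a = -5: -5+-5=-10, -5+-3=-8, -5+-1=-6, -5+0=-5, -5+4=-1
a = -3: -3+-3=-6, -3+-1=-4, -3+0=-3, -3+4=1
a = -1: -1+-1=-2, -1+0=-1, -1+4=3
a = 0: 0+0=0, 0+4=4
a = 4: 4+4=8
Distinct sums: {-10, -8, -6, -5, -4, -3, -2, -1, 0, 1, 3, 4, 8}
|A + A| = 13

|A + A| = 13


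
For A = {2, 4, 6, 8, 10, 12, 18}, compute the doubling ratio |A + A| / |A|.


|A| = 7.
Compute A + A by enumerating all 49 pairs.
A + A = {4, 6, 8, 10, 12, 14, 16, 18, 20, 22, 24, 26, 28, 30, 36}, so |A + A| = 15.
K = |A + A| / |A| = 15/7 (already in lowest terms) ≈ 2.1429.
Reference: AP of size 7 gives K = 13/7 ≈ 1.8571; a fully generic set of size 7 gives K ≈ 4.0000.

|A| = 7, |A + A| = 15, K = 15/7.


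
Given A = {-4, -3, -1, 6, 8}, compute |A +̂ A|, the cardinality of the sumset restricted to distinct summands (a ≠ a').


Restricted sumset: A +̂ A = {a + a' : a ∈ A, a' ∈ A, a ≠ a'}.
Equivalently, take A + A and drop any sum 2a that is achievable ONLY as a + a for a ∈ A (i.e. sums representable only with equal summands).
Enumerate pairs (a, a') with a < a' (symmetric, so each unordered pair gives one sum; this covers all a ≠ a'):
  -4 + -3 = -7
  -4 + -1 = -5
  -4 + 6 = 2
  -4 + 8 = 4
  -3 + -1 = -4
  -3 + 6 = 3
  -3 + 8 = 5
  -1 + 6 = 5
  -1 + 8 = 7
  6 + 8 = 14
Collected distinct sums: {-7, -5, -4, 2, 3, 4, 5, 7, 14}
|A +̂ A| = 9
(Reference bound: |A +̂ A| ≥ 2|A| - 3 for |A| ≥ 2, with |A| = 5 giving ≥ 7.)

|A +̂ A| = 9


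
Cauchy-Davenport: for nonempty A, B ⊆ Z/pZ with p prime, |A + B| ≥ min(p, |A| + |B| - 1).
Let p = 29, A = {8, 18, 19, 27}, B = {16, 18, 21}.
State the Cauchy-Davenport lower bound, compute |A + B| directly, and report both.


Cauchy-Davenport: |A + B| ≥ min(p, |A| + |B| - 1) for A, B nonempty in Z/pZ.
|A| = 4, |B| = 3, p = 29.
CD lower bound = min(29, 4 + 3 - 1) = min(29, 6) = 6.
Compute A + B mod 29 directly:
a = 8: 8+16=24, 8+18=26, 8+21=0
a = 18: 18+16=5, 18+18=7, 18+21=10
a = 19: 19+16=6, 19+18=8, 19+21=11
a = 27: 27+16=14, 27+18=16, 27+21=19
A + B = {0, 5, 6, 7, 8, 10, 11, 14, 16, 19, 24, 26}, so |A + B| = 12.
Verify: 12 ≥ 6? Yes ✓.

CD lower bound = 6, actual |A + B| = 12.


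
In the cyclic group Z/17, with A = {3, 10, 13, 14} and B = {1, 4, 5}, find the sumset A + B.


Work in Z/17Z: reduce every sum a + b modulo 17.
Enumerate all 12 pairs:
a = 3: 3+1=4, 3+4=7, 3+5=8
a = 10: 10+1=11, 10+4=14, 10+5=15
a = 13: 13+1=14, 13+4=0, 13+5=1
a = 14: 14+1=15, 14+4=1, 14+5=2
Distinct residues collected: {0, 1, 2, 4, 7, 8, 11, 14, 15}
|A + B| = 9 (out of 17 total residues).

A + B = {0, 1, 2, 4, 7, 8, 11, 14, 15}


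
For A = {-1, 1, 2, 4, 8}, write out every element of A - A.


A - A = {a - a' : a, a' ∈ A}.
Compute a - a' for each ordered pair (a, a'):
a = -1: -1--1=0, -1-1=-2, -1-2=-3, -1-4=-5, -1-8=-9
a = 1: 1--1=2, 1-1=0, 1-2=-1, 1-4=-3, 1-8=-7
a = 2: 2--1=3, 2-1=1, 2-2=0, 2-4=-2, 2-8=-6
a = 4: 4--1=5, 4-1=3, 4-2=2, 4-4=0, 4-8=-4
a = 8: 8--1=9, 8-1=7, 8-2=6, 8-4=4, 8-8=0
Collecting distinct values (and noting 0 appears from a-a):
A - A = {-9, -7, -6, -5, -4, -3, -2, -1, 0, 1, 2, 3, 4, 5, 6, 7, 9}
|A - A| = 17

A - A = {-9, -7, -6, -5, -4, -3, -2, -1, 0, 1, 2, 3, 4, 5, 6, 7, 9}


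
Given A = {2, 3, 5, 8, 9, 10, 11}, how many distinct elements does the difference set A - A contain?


A - A = {a - a' : a, a' ∈ A}; |A| = 7.
Bounds: 2|A|-1 ≤ |A - A| ≤ |A|² - |A| + 1, i.e. 13 ≤ |A - A| ≤ 43.
Note: 0 ∈ A - A always (from a - a). The set is symmetric: if d ∈ A - A then -d ∈ A - A.
Enumerate nonzero differences d = a - a' with a > a' (then include -d):
Positive differences: {1, 2, 3, 4, 5, 6, 7, 8, 9}
Full difference set: {0} ∪ (positive diffs) ∪ (negative diffs).
|A - A| = 1 + 2·9 = 19 (matches direct enumeration: 19).

|A - A| = 19


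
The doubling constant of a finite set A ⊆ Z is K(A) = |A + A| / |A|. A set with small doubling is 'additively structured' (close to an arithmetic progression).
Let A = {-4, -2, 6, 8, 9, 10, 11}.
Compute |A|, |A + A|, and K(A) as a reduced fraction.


|A| = 7.
Compute A + A by enumerating all 49 pairs.
A + A = {-8, -6, -4, 2, 4, 5, 6, 7, 8, 9, 12, 14, 15, 16, 17, 18, 19, 20, 21, 22}, so |A + A| = 20.
K = |A + A| / |A| = 20/7 (already in lowest terms) ≈ 2.8571.
Reference: AP of size 7 gives K = 13/7 ≈ 1.8571; a fully generic set of size 7 gives K ≈ 4.0000.

|A| = 7, |A + A| = 20, K = 20/7.


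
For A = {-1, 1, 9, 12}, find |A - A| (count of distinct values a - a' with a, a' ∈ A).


A - A = {a - a' : a, a' ∈ A}; |A| = 4.
Bounds: 2|A|-1 ≤ |A - A| ≤ |A|² - |A| + 1, i.e. 7 ≤ |A - A| ≤ 13.
Note: 0 ∈ A - A always (from a - a). The set is symmetric: if d ∈ A - A then -d ∈ A - A.
Enumerate nonzero differences d = a - a' with a > a' (then include -d):
Positive differences: {2, 3, 8, 10, 11, 13}
Full difference set: {0} ∪ (positive diffs) ∪ (negative diffs).
|A - A| = 1 + 2·6 = 13 (matches direct enumeration: 13).

|A - A| = 13


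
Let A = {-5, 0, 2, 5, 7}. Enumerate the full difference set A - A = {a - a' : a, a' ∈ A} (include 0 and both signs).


A - A = {a - a' : a, a' ∈ A}.
Compute a - a' for each ordered pair (a, a'):
a = -5: -5--5=0, -5-0=-5, -5-2=-7, -5-5=-10, -5-7=-12
a = 0: 0--5=5, 0-0=0, 0-2=-2, 0-5=-5, 0-7=-7
a = 2: 2--5=7, 2-0=2, 2-2=0, 2-5=-3, 2-7=-5
a = 5: 5--5=10, 5-0=5, 5-2=3, 5-5=0, 5-7=-2
a = 7: 7--5=12, 7-0=7, 7-2=5, 7-5=2, 7-7=0
Collecting distinct values (and noting 0 appears from a-a):
A - A = {-12, -10, -7, -5, -3, -2, 0, 2, 3, 5, 7, 10, 12}
|A - A| = 13

A - A = {-12, -10, -7, -5, -3, -2, 0, 2, 3, 5, 7, 10, 12}


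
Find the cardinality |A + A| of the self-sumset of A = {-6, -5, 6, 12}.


A + A = {a + a' : a, a' ∈ A}; |A| = 4.
General bounds: 2|A| - 1 ≤ |A + A| ≤ |A|(|A|+1)/2, i.e. 7 ≤ |A + A| ≤ 10.
Lower bound 2|A|-1 is attained iff A is an arithmetic progression.
Enumerate sums a + a' for a ≤ a' (symmetric, so this suffices):
a = -6: -6+-6=-12, -6+-5=-11, -6+6=0, -6+12=6
a = -5: -5+-5=-10, -5+6=1, -5+12=7
a = 6: 6+6=12, 6+12=18
a = 12: 12+12=24
Distinct sums: {-12, -11, -10, 0, 1, 6, 7, 12, 18, 24}
|A + A| = 10

|A + A| = 10


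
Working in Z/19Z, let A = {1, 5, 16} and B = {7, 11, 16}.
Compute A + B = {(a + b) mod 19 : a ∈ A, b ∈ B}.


Work in Z/19Z: reduce every sum a + b modulo 19.
Enumerate all 9 pairs:
a = 1: 1+7=8, 1+11=12, 1+16=17
a = 5: 5+7=12, 5+11=16, 5+16=2
a = 16: 16+7=4, 16+11=8, 16+16=13
Distinct residues collected: {2, 4, 8, 12, 13, 16, 17}
|A + B| = 7 (out of 19 total residues).

A + B = {2, 4, 8, 12, 13, 16, 17}


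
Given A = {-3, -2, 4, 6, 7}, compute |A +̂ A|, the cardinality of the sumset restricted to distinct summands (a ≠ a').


Restricted sumset: A +̂ A = {a + a' : a ∈ A, a' ∈ A, a ≠ a'}.
Equivalently, take A + A and drop any sum 2a that is achievable ONLY as a + a for a ∈ A (i.e. sums representable only with equal summands).
Enumerate pairs (a, a') with a < a' (symmetric, so each unordered pair gives one sum; this covers all a ≠ a'):
  -3 + -2 = -5
  -3 + 4 = 1
  -3 + 6 = 3
  -3 + 7 = 4
  -2 + 4 = 2
  -2 + 6 = 4
  -2 + 7 = 5
  4 + 6 = 10
  4 + 7 = 11
  6 + 7 = 13
Collected distinct sums: {-5, 1, 2, 3, 4, 5, 10, 11, 13}
|A +̂ A| = 9
(Reference bound: |A +̂ A| ≥ 2|A| - 3 for |A| ≥ 2, with |A| = 5 giving ≥ 7.)

|A +̂ A| = 9


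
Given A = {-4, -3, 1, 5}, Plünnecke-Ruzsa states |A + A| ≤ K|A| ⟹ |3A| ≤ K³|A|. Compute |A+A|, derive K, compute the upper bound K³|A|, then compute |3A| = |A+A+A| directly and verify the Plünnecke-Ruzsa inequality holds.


|A| = 4.
Step 1: Compute A + A by enumerating all 16 pairs.
A + A = {-8, -7, -6, -3, -2, 1, 2, 6, 10}, so |A + A| = 9.
Step 2: Doubling constant K = |A + A|/|A| = 9/4 = 9/4 ≈ 2.2500.
Step 3: Plünnecke-Ruzsa gives |3A| ≤ K³·|A| = (2.2500)³ · 4 ≈ 45.5625.
Step 4: Compute 3A = A + A + A directly by enumerating all triples (a,b,c) ∈ A³; |3A| = 16.
Step 5: Check 16 ≤ 45.5625? Yes ✓.

K = 9/4, Plünnecke-Ruzsa bound K³|A| ≈ 45.5625, |3A| = 16, inequality holds.


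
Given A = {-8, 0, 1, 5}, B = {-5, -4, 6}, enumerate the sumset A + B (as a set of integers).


A + B = {a + b : a ∈ A, b ∈ B}.
Enumerate all |A|·|B| = 4·3 = 12 pairs (a, b) and collect distinct sums.
a = -8: -8+-5=-13, -8+-4=-12, -8+6=-2
a = 0: 0+-5=-5, 0+-4=-4, 0+6=6
a = 1: 1+-5=-4, 1+-4=-3, 1+6=7
a = 5: 5+-5=0, 5+-4=1, 5+6=11
Collecting distinct sums: A + B = {-13, -12, -5, -4, -3, -2, 0, 1, 6, 7, 11}
|A + B| = 11

A + B = {-13, -12, -5, -4, -3, -2, 0, 1, 6, 7, 11}


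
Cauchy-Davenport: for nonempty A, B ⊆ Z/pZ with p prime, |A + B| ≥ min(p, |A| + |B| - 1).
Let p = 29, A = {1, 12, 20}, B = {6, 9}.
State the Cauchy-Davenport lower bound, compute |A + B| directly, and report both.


Cauchy-Davenport: |A + B| ≥ min(p, |A| + |B| - 1) for A, B nonempty in Z/pZ.
|A| = 3, |B| = 2, p = 29.
CD lower bound = min(29, 3 + 2 - 1) = min(29, 4) = 4.
Compute A + B mod 29 directly:
a = 1: 1+6=7, 1+9=10
a = 12: 12+6=18, 12+9=21
a = 20: 20+6=26, 20+9=0
A + B = {0, 7, 10, 18, 21, 26}, so |A + B| = 6.
Verify: 6 ≥ 4? Yes ✓.

CD lower bound = 4, actual |A + B| = 6.


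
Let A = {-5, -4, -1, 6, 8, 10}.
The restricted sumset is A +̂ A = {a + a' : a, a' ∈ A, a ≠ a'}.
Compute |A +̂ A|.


Restricted sumset: A +̂ A = {a + a' : a ∈ A, a' ∈ A, a ≠ a'}.
Equivalently, take A + A and drop any sum 2a that is achievable ONLY as a + a for a ∈ A (i.e. sums representable only with equal summands).
Enumerate pairs (a, a') with a < a' (symmetric, so each unordered pair gives one sum; this covers all a ≠ a'):
  -5 + -4 = -9
  -5 + -1 = -6
  -5 + 6 = 1
  -5 + 8 = 3
  -5 + 10 = 5
  -4 + -1 = -5
  -4 + 6 = 2
  -4 + 8 = 4
  -4 + 10 = 6
  -1 + 6 = 5
  -1 + 8 = 7
  -1 + 10 = 9
  6 + 8 = 14
  6 + 10 = 16
  8 + 10 = 18
Collected distinct sums: {-9, -6, -5, 1, 2, 3, 4, 5, 6, 7, 9, 14, 16, 18}
|A +̂ A| = 14
(Reference bound: |A +̂ A| ≥ 2|A| - 3 for |A| ≥ 2, with |A| = 6 giving ≥ 9.)

|A +̂ A| = 14


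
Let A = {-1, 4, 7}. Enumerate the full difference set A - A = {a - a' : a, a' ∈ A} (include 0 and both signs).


A - A = {a - a' : a, a' ∈ A}.
Compute a - a' for each ordered pair (a, a'):
a = -1: -1--1=0, -1-4=-5, -1-7=-8
a = 4: 4--1=5, 4-4=0, 4-7=-3
a = 7: 7--1=8, 7-4=3, 7-7=0
Collecting distinct values (and noting 0 appears from a-a):
A - A = {-8, -5, -3, 0, 3, 5, 8}
|A - A| = 7

A - A = {-8, -5, -3, 0, 3, 5, 8}


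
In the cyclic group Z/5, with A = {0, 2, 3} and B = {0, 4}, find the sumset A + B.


Work in Z/5Z: reduce every sum a + b modulo 5.
Enumerate all 6 pairs:
a = 0: 0+0=0, 0+4=4
a = 2: 2+0=2, 2+4=1
a = 3: 3+0=3, 3+4=2
Distinct residues collected: {0, 1, 2, 3, 4}
|A + B| = 5 (out of 5 total residues).

A + B = {0, 1, 2, 3, 4}


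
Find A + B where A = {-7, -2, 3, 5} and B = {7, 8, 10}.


A + B = {a + b : a ∈ A, b ∈ B}.
Enumerate all |A|·|B| = 4·3 = 12 pairs (a, b) and collect distinct sums.
a = -7: -7+7=0, -7+8=1, -7+10=3
a = -2: -2+7=5, -2+8=6, -2+10=8
a = 3: 3+7=10, 3+8=11, 3+10=13
a = 5: 5+7=12, 5+8=13, 5+10=15
Collecting distinct sums: A + B = {0, 1, 3, 5, 6, 8, 10, 11, 12, 13, 15}
|A + B| = 11

A + B = {0, 1, 3, 5, 6, 8, 10, 11, 12, 13, 15}


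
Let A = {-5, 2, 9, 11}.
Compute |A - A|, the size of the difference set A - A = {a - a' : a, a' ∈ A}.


A - A = {a - a' : a, a' ∈ A}; |A| = 4.
Bounds: 2|A|-1 ≤ |A - A| ≤ |A|² - |A| + 1, i.e. 7 ≤ |A - A| ≤ 13.
Note: 0 ∈ A - A always (from a - a). The set is symmetric: if d ∈ A - A then -d ∈ A - A.
Enumerate nonzero differences d = a - a' with a > a' (then include -d):
Positive differences: {2, 7, 9, 14, 16}
Full difference set: {0} ∪ (positive diffs) ∪ (negative diffs).
|A - A| = 1 + 2·5 = 11 (matches direct enumeration: 11).

|A - A| = 11


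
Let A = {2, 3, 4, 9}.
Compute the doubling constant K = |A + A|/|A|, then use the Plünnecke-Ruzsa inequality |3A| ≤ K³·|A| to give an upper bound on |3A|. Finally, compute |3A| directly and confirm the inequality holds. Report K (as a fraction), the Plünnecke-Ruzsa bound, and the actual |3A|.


|A| = 4.
Step 1: Compute A + A by enumerating all 16 pairs.
A + A = {4, 5, 6, 7, 8, 11, 12, 13, 18}, so |A + A| = 9.
Step 2: Doubling constant K = |A + A|/|A| = 9/4 = 9/4 ≈ 2.2500.
Step 3: Plünnecke-Ruzsa gives |3A| ≤ K³·|A| = (2.2500)³ · 4 ≈ 45.5625.
Step 4: Compute 3A = A + A + A directly by enumerating all triples (a,b,c) ∈ A³; |3A| = 16.
Step 5: Check 16 ≤ 45.5625? Yes ✓.

K = 9/4, Plünnecke-Ruzsa bound K³|A| ≈ 45.5625, |3A| = 16, inequality holds.


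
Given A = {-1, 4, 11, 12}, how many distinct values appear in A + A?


A + A = {a + a' : a, a' ∈ A}; |A| = 4.
General bounds: 2|A| - 1 ≤ |A + A| ≤ |A|(|A|+1)/2, i.e. 7 ≤ |A + A| ≤ 10.
Lower bound 2|A|-1 is attained iff A is an arithmetic progression.
Enumerate sums a + a' for a ≤ a' (symmetric, so this suffices):
a = -1: -1+-1=-2, -1+4=3, -1+11=10, -1+12=11
a = 4: 4+4=8, 4+11=15, 4+12=16
a = 11: 11+11=22, 11+12=23
a = 12: 12+12=24
Distinct sums: {-2, 3, 8, 10, 11, 15, 16, 22, 23, 24}
|A + A| = 10

|A + A| = 10


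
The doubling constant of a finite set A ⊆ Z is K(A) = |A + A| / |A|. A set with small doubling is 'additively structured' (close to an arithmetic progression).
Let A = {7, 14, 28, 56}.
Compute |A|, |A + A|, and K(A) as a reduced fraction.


|A| = 4.
Compute A + A by enumerating all 16 pairs.
A + A = {14, 21, 28, 35, 42, 56, 63, 70, 84, 112}, so |A + A| = 10.
K = |A + A| / |A| = 10/4 = 5/2 ≈ 2.5000.
Reference: AP of size 4 gives K = 7/4 ≈ 1.7500; a fully generic set of size 4 gives K ≈ 2.5000.

|A| = 4, |A + A| = 10, K = 10/4 = 5/2.


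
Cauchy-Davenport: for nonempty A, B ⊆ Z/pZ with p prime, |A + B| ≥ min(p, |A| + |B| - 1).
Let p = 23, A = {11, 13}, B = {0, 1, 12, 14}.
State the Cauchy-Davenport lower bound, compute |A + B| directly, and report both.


Cauchy-Davenport: |A + B| ≥ min(p, |A| + |B| - 1) for A, B nonempty in Z/pZ.
|A| = 2, |B| = 4, p = 23.
CD lower bound = min(23, 2 + 4 - 1) = min(23, 5) = 5.
Compute A + B mod 23 directly:
a = 11: 11+0=11, 11+1=12, 11+12=0, 11+14=2
a = 13: 13+0=13, 13+1=14, 13+12=2, 13+14=4
A + B = {0, 2, 4, 11, 12, 13, 14}, so |A + B| = 7.
Verify: 7 ≥ 5? Yes ✓.

CD lower bound = 5, actual |A + B| = 7.


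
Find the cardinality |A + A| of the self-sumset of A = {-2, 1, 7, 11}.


A + A = {a + a' : a, a' ∈ A}; |A| = 4.
General bounds: 2|A| - 1 ≤ |A + A| ≤ |A|(|A|+1)/2, i.e. 7 ≤ |A + A| ≤ 10.
Lower bound 2|A|-1 is attained iff A is an arithmetic progression.
Enumerate sums a + a' for a ≤ a' (symmetric, so this suffices):
a = -2: -2+-2=-4, -2+1=-1, -2+7=5, -2+11=9
a = 1: 1+1=2, 1+7=8, 1+11=12
a = 7: 7+7=14, 7+11=18
a = 11: 11+11=22
Distinct sums: {-4, -1, 2, 5, 8, 9, 12, 14, 18, 22}
|A + A| = 10

|A + A| = 10


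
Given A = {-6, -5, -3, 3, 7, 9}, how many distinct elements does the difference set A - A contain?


A - A = {a - a' : a, a' ∈ A}; |A| = 6.
Bounds: 2|A|-1 ≤ |A - A| ≤ |A|² - |A| + 1, i.e. 11 ≤ |A - A| ≤ 31.
Note: 0 ∈ A - A always (from a - a). The set is symmetric: if d ∈ A - A then -d ∈ A - A.
Enumerate nonzero differences d = a - a' with a > a' (then include -d):
Positive differences: {1, 2, 3, 4, 6, 8, 9, 10, 12, 13, 14, 15}
Full difference set: {0} ∪ (positive diffs) ∪ (negative diffs).
|A - A| = 1 + 2·12 = 25 (matches direct enumeration: 25).

|A - A| = 25


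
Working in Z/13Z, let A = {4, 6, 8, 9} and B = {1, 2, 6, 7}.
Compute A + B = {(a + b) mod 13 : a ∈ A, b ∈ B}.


Work in Z/13Z: reduce every sum a + b modulo 13.
Enumerate all 16 pairs:
a = 4: 4+1=5, 4+2=6, 4+6=10, 4+7=11
a = 6: 6+1=7, 6+2=8, 6+6=12, 6+7=0
a = 8: 8+1=9, 8+2=10, 8+6=1, 8+7=2
a = 9: 9+1=10, 9+2=11, 9+6=2, 9+7=3
Distinct residues collected: {0, 1, 2, 3, 5, 6, 7, 8, 9, 10, 11, 12}
|A + B| = 12 (out of 13 total residues).

A + B = {0, 1, 2, 3, 5, 6, 7, 8, 9, 10, 11, 12}


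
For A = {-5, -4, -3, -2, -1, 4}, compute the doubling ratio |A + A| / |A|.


|A| = 6.
Compute A + A by enumerating all 36 pairs.
A + A = {-10, -9, -8, -7, -6, -5, -4, -3, -2, -1, 0, 1, 2, 3, 8}, so |A + A| = 15.
K = |A + A| / |A| = 15/6 = 5/2 ≈ 2.5000.
Reference: AP of size 6 gives K = 11/6 ≈ 1.8333; a fully generic set of size 6 gives K ≈ 3.5000.

|A| = 6, |A + A| = 15, K = 15/6 = 5/2.


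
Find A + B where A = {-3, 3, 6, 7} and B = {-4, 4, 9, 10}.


A + B = {a + b : a ∈ A, b ∈ B}.
Enumerate all |A|·|B| = 4·4 = 16 pairs (a, b) and collect distinct sums.
a = -3: -3+-4=-7, -3+4=1, -3+9=6, -3+10=7
a = 3: 3+-4=-1, 3+4=7, 3+9=12, 3+10=13
a = 6: 6+-4=2, 6+4=10, 6+9=15, 6+10=16
a = 7: 7+-4=3, 7+4=11, 7+9=16, 7+10=17
Collecting distinct sums: A + B = {-7, -1, 1, 2, 3, 6, 7, 10, 11, 12, 13, 15, 16, 17}
|A + B| = 14

A + B = {-7, -1, 1, 2, 3, 6, 7, 10, 11, 12, 13, 15, 16, 17}


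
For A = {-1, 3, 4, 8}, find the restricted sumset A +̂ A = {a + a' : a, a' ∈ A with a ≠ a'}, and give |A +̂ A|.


Restricted sumset: A +̂ A = {a + a' : a ∈ A, a' ∈ A, a ≠ a'}.
Equivalently, take A + A and drop any sum 2a that is achievable ONLY as a + a for a ∈ A (i.e. sums representable only with equal summands).
Enumerate pairs (a, a') with a < a' (symmetric, so each unordered pair gives one sum; this covers all a ≠ a'):
  -1 + 3 = 2
  -1 + 4 = 3
  -1 + 8 = 7
  3 + 4 = 7
  3 + 8 = 11
  4 + 8 = 12
Collected distinct sums: {2, 3, 7, 11, 12}
|A +̂ A| = 5
(Reference bound: |A +̂ A| ≥ 2|A| - 3 for |A| ≥ 2, with |A| = 4 giving ≥ 5.)

|A +̂ A| = 5


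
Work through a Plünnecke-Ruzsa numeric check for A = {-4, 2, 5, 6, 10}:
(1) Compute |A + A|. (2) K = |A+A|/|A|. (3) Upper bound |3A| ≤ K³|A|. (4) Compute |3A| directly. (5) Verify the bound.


|A| = 5.
Step 1: Compute A + A by enumerating all 25 pairs.
A + A = {-8, -2, 1, 2, 4, 6, 7, 8, 10, 11, 12, 15, 16, 20}, so |A + A| = 14.
Step 2: Doubling constant K = |A + A|/|A| = 14/5 = 14/5 ≈ 2.8000.
Step 3: Plünnecke-Ruzsa gives |3A| ≤ K³·|A| = (2.8000)³ · 5 ≈ 109.7600.
Step 4: Compute 3A = A + A + A directly by enumerating all triples (a,b,c) ∈ A³; |3A| = 27.
Step 5: Check 27 ≤ 109.7600? Yes ✓.

K = 14/5, Plünnecke-Ruzsa bound K³|A| ≈ 109.7600, |3A| = 27, inequality holds.


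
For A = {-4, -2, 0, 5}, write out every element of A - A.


A - A = {a - a' : a, a' ∈ A}.
Compute a - a' for each ordered pair (a, a'):
a = -4: -4--4=0, -4--2=-2, -4-0=-4, -4-5=-9
a = -2: -2--4=2, -2--2=0, -2-0=-2, -2-5=-7
a = 0: 0--4=4, 0--2=2, 0-0=0, 0-5=-5
a = 5: 5--4=9, 5--2=7, 5-0=5, 5-5=0
Collecting distinct values (and noting 0 appears from a-a):
A - A = {-9, -7, -5, -4, -2, 0, 2, 4, 5, 7, 9}
|A - A| = 11

A - A = {-9, -7, -5, -4, -2, 0, 2, 4, 5, 7, 9}


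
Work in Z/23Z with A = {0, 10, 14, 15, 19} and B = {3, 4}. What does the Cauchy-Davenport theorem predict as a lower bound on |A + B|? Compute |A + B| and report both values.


Cauchy-Davenport: |A + B| ≥ min(p, |A| + |B| - 1) for A, B nonempty in Z/pZ.
|A| = 5, |B| = 2, p = 23.
CD lower bound = min(23, 5 + 2 - 1) = min(23, 6) = 6.
Compute A + B mod 23 directly:
a = 0: 0+3=3, 0+4=4
a = 10: 10+3=13, 10+4=14
a = 14: 14+3=17, 14+4=18
a = 15: 15+3=18, 15+4=19
a = 19: 19+3=22, 19+4=0
A + B = {0, 3, 4, 13, 14, 17, 18, 19, 22}, so |A + B| = 9.
Verify: 9 ≥ 6? Yes ✓.

CD lower bound = 6, actual |A + B| = 9.


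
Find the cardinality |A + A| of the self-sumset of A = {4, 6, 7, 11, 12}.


A + A = {a + a' : a, a' ∈ A}; |A| = 5.
General bounds: 2|A| - 1 ≤ |A + A| ≤ |A|(|A|+1)/2, i.e. 9 ≤ |A + A| ≤ 15.
Lower bound 2|A|-1 is attained iff A is an arithmetic progression.
Enumerate sums a + a' for a ≤ a' (symmetric, so this suffices):
a = 4: 4+4=8, 4+6=10, 4+7=11, 4+11=15, 4+12=16
a = 6: 6+6=12, 6+7=13, 6+11=17, 6+12=18
a = 7: 7+7=14, 7+11=18, 7+12=19
a = 11: 11+11=22, 11+12=23
a = 12: 12+12=24
Distinct sums: {8, 10, 11, 12, 13, 14, 15, 16, 17, 18, 19, 22, 23, 24}
|A + A| = 14

|A + A| = 14


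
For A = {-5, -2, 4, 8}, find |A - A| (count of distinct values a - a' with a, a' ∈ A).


A - A = {a - a' : a, a' ∈ A}; |A| = 4.
Bounds: 2|A|-1 ≤ |A - A| ≤ |A|² - |A| + 1, i.e. 7 ≤ |A - A| ≤ 13.
Note: 0 ∈ A - A always (from a - a). The set is symmetric: if d ∈ A - A then -d ∈ A - A.
Enumerate nonzero differences d = a - a' with a > a' (then include -d):
Positive differences: {3, 4, 6, 9, 10, 13}
Full difference set: {0} ∪ (positive diffs) ∪ (negative diffs).
|A - A| = 1 + 2·6 = 13 (matches direct enumeration: 13).

|A - A| = 13


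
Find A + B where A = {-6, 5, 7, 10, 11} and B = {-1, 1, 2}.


A + B = {a + b : a ∈ A, b ∈ B}.
Enumerate all |A|·|B| = 5·3 = 15 pairs (a, b) and collect distinct sums.
a = -6: -6+-1=-7, -6+1=-5, -6+2=-4
a = 5: 5+-1=4, 5+1=6, 5+2=7
a = 7: 7+-1=6, 7+1=8, 7+2=9
a = 10: 10+-1=9, 10+1=11, 10+2=12
a = 11: 11+-1=10, 11+1=12, 11+2=13
Collecting distinct sums: A + B = {-7, -5, -4, 4, 6, 7, 8, 9, 10, 11, 12, 13}
|A + B| = 12

A + B = {-7, -5, -4, 4, 6, 7, 8, 9, 10, 11, 12, 13}


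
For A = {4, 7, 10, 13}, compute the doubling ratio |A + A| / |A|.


|A| = 4.
Compute A + A by enumerating all 16 pairs.
A + A = {8, 11, 14, 17, 20, 23, 26}, so |A + A| = 7.
K = |A + A| / |A| = 7/4 (already in lowest terms) ≈ 1.7500.
Reference: AP of size 4 gives K = 7/4 ≈ 1.7500; a fully generic set of size 4 gives K ≈ 2.5000.

|A| = 4, |A + A| = 7, K = 7/4.


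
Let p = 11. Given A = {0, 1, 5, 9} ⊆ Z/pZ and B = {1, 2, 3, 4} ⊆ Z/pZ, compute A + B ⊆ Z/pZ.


Work in Z/11Z: reduce every sum a + b modulo 11.
Enumerate all 16 pairs:
a = 0: 0+1=1, 0+2=2, 0+3=3, 0+4=4
a = 1: 1+1=2, 1+2=3, 1+3=4, 1+4=5
a = 5: 5+1=6, 5+2=7, 5+3=8, 5+4=9
a = 9: 9+1=10, 9+2=0, 9+3=1, 9+4=2
Distinct residues collected: {0, 1, 2, 3, 4, 5, 6, 7, 8, 9, 10}
|A + B| = 11 (out of 11 total residues).

A + B = {0, 1, 2, 3, 4, 5, 6, 7, 8, 9, 10}


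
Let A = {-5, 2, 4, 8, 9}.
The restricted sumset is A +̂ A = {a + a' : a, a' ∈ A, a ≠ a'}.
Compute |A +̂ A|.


Restricted sumset: A +̂ A = {a + a' : a ∈ A, a' ∈ A, a ≠ a'}.
Equivalently, take A + A and drop any sum 2a that is achievable ONLY as a + a for a ∈ A (i.e. sums representable only with equal summands).
Enumerate pairs (a, a') with a < a' (symmetric, so each unordered pair gives one sum; this covers all a ≠ a'):
  -5 + 2 = -3
  -5 + 4 = -1
  -5 + 8 = 3
  -5 + 9 = 4
  2 + 4 = 6
  2 + 8 = 10
  2 + 9 = 11
  4 + 8 = 12
  4 + 9 = 13
  8 + 9 = 17
Collected distinct sums: {-3, -1, 3, 4, 6, 10, 11, 12, 13, 17}
|A +̂ A| = 10
(Reference bound: |A +̂ A| ≥ 2|A| - 3 for |A| ≥ 2, with |A| = 5 giving ≥ 7.)

|A +̂ A| = 10


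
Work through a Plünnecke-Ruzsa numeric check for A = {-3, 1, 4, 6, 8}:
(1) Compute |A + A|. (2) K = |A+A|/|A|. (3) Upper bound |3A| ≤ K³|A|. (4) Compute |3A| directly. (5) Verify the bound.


|A| = 5.
Step 1: Compute A + A by enumerating all 25 pairs.
A + A = {-6, -2, 1, 2, 3, 5, 7, 8, 9, 10, 12, 14, 16}, so |A + A| = 13.
Step 2: Doubling constant K = |A + A|/|A| = 13/5 = 13/5 ≈ 2.6000.
Step 3: Plünnecke-Ruzsa gives |3A| ≤ K³·|A| = (2.6000)³ · 5 ≈ 87.8800.
Step 4: Compute 3A = A + A + A directly by enumerating all triples (a,b,c) ∈ A³; |3A| = 25.
Step 5: Check 25 ≤ 87.8800? Yes ✓.

K = 13/5, Plünnecke-Ruzsa bound K³|A| ≈ 87.8800, |3A| = 25, inequality holds.


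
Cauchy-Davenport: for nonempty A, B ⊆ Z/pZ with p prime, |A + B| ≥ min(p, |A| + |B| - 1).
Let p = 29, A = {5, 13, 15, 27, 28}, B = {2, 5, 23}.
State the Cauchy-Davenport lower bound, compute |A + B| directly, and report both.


Cauchy-Davenport: |A + B| ≥ min(p, |A| + |B| - 1) for A, B nonempty in Z/pZ.
|A| = 5, |B| = 3, p = 29.
CD lower bound = min(29, 5 + 3 - 1) = min(29, 7) = 7.
Compute A + B mod 29 directly:
a = 5: 5+2=7, 5+5=10, 5+23=28
a = 13: 13+2=15, 13+5=18, 13+23=7
a = 15: 15+2=17, 15+5=20, 15+23=9
a = 27: 27+2=0, 27+5=3, 27+23=21
a = 28: 28+2=1, 28+5=4, 28+23=22
A + B = {0, 1, 3, 4, 7, 9, 10, 15, 17, 18, 20, 21, 22, 28}, so |A + B| = 14.
Verify: 14 ≥ 7? Yes ✓.

CD lower bound = 7, actual |A + B| = 14.


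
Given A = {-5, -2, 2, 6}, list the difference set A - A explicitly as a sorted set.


A - A = {a - a' : a, a' ∈ A}.
Compute a - a' for each ordered pair (a, a'):
a = -5: -5--5=0, -5--2=-3, -5-2=-7, -5-6=-11
a = -2: -2--5=3, -2--2=0, -2-2=-4, -2-6=-8
a = 2: 2--5=7, 2--2=4, 2-2=0, 2-6=-4
a = 6: 6--5=11, 6--2=8, 6-2=4, 6-6=0
Collecting distinct values (and noting 0 appears from a-a):
A - A = {-11, -8, -7, -4, -3, 0, 3, 4, 7, 8, 11}
|A - A| = 11

A - A = {-11, -8, -7, -4, -3, 0, 3, 4, 7, 8, 11}


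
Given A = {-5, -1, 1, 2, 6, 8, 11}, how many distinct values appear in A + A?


A + A = {a + a' : a, a' ∈ A}; |A| = 7.
General bounds: 2|A| - 1 ≤ |A + A| ≤ |A|(|A|+1)/2, i.e. 13 ≤ |A + A| ≤ 28.
Lower bound 2|A|-1 is attained iff A is an arithmetic progression.
Enumerate sums a + a' for a ≤ a' (symmetric, so this suffices):
a = -5: -5+-5=-10, -5+-1=-6, -5+1=-4, -5+2=-3, -5+6=1, -5+8=3, -5+11=6
a = -1: -1+-1=-2, -1+1=0, -1+2=1, -1+6=5, -1+8=7, -1+11=10
a = 1: 1+1=2, 1+2=3, 1+6=7, 1+8=9, 1+11=12
a = 2: 2+2=4, 2+6=8, 2+8=10, 2+11=13
a = 6: 6+6=12, 6+8=14, 6+11=17
a = 8: 8+8=16, 8+11=19
a = 11: 11+11=22
Distinct sums: {-10, -6, -4, -3, -2, 0, 1, 2, 3, 4, 5, 6, 7, 8, 9, 10, 12, 13, 14, 16, 17, 19, 22}
|A + A| = 23

|A + A| = 23


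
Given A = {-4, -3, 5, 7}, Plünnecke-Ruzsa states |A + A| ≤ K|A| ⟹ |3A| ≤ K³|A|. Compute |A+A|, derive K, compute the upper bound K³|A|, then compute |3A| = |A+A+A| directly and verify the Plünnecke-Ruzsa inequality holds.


|A| = 4.
Step 1: Compute A + A by enumerating all 16 pairs.
A + A = {-8, -7, -6, 1, 2, 3, 4, 10, 12, 14}, so |A + A| = 10.
Step 2: Doubling constant K = |A + A|/|A| = 10/4 = 10/4 ≈ 2.5000.
Step 3: Plünnecke-Ruzsa gives |3A| ≤ K³·|A| = (2.5000)³ · 4 ≈ 62.5000.
Step 4: Compute 3A = A + A + A directly by enumerating all triples (a,b,c) ∈ A³; |3A| = 19.
Step 5: Check 19 ≤ 62.5000? Yes ✓.

K = 10/4, Plünnecke-Ruzsa bound K³|A| ≈ 62.5000, |3A| = 19, inequality holds.


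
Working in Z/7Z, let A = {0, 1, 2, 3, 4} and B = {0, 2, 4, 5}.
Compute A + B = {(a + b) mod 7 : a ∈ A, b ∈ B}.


Work in Z/7Z: reduce every sum a + b modulo 7.
Enumerate all 20 pairs:
a = 0: 0+0=0, 0+2=2, 0+4=4, 0+5=5
a = 1: 1+0=1, 1+2=3, 1+4=5, 1+5=6
a = 2: 2+0=2, 2+2=4, 2+4=6, 2+5=0
a = 3: 3+0=3, 3+2=5, 3+4=0, 3+5=1
a = 4: 4+0=4, 4+2=6, 4+4=1, 4+5=2
Distinct residues collected: {0, 1, 2, 3, 4, 5, 6}
|A + B| = 7 (out of 7 total residues).

A + B = {0, 1, 2, 3, 4, 5, 6}


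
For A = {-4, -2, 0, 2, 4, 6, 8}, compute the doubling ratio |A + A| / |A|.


|A| = 7.
Compute A + A by enumerating all 49 pairs.
A + A = {-8, -6, -4, -2, 0, 2, 4, 6, 8, 10, 12, 14, 16}, so |A + A| = 13.
K = |A + A| / |A| = 13/7 (already in lowest terms) ≈ 1.8571.
Reference: AP of size 7 gives K = 13/7 ≈ 1.8571; a fully generic set of size 7 gives K ≈ 4.0000.

|A| = 7, |A + A| = 13, K = 13/7.
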